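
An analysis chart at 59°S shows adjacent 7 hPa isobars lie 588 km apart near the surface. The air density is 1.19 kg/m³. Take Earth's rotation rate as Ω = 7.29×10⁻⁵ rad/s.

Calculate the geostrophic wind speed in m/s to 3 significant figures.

Coriolis parameter at 59°S:
f = 2Ω sin φ = 2 × 7.29×10⁻⁵ × sin 59° = 1.25×10⁻⁴ s⁻¹
Pressure gradient: |∂P/∂n| = 700 Pa / 588000 m = 1.19×10⁻³ Pa/m
Geostrophic balance (pressure-gradient force = Coriolis force):
V_g = (1/(fρ)) |∂P/∂n| = 1.19×10⁻³ / (1.25×10⁻⁴ × 1.19) = 8.00 m/s

8.00 m/s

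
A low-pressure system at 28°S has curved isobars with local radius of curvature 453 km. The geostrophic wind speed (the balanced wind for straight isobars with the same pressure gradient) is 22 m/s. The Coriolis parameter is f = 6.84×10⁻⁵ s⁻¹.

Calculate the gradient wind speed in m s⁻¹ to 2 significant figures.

15 m s⁻¹

Around a low, centrifugal force acts outward with Coriolis, so pressure-gradient force balances both:
(1/ρ)|∂P/∂n| = fV + V²/R  →  V² + fR·V − fR·V_g = 0
With fR = 6.84×10⁻⁵ × 453×10³ m = 31.0 m/s:
V = [−fR + √((fR)² + 4 fR V_g)]/2 = [−31.0 + √(31.0² + 4×31.0×22)]/2 = 14.9 m/s
Subgeostrophic (V < V_g = 22 m/s), as expected around a low.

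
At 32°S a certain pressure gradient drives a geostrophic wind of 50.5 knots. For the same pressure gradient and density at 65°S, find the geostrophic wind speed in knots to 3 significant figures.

With the same pressure gradient and density, V_g ∝ 1/f ∝ 1/sin φ.
V₂ = V₁ · sin φ₁ / sin φ₂ = 50.5 × sin 32° / sin 65°
V₂ = 50.5 × 0.5299/0.9063 = 29.5 knots

29.5 knots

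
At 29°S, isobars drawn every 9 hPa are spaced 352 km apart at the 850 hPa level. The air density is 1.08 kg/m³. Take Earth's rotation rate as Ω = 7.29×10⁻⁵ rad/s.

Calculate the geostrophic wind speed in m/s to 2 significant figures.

33 m/s

Coriolis parameter at 29°S:
f = 2Ω sin φ = 2 × 7.29×10⁻⁵ × sin 29° = 7.07×10⁻⁵ s⁻¹
Pressure gradient: |∂P/∂n| = 900 Pa / 352000 m = 2.56×10⁻³ Pa/m
Geostrophic balance (pressure-gradient force = Coriolis force):
V_g = (1/(fρ)) |∂P/∂n| = 2.56×10⁻³ / (7.07×10⁻⁵ × 1.08) = 33.5 m/s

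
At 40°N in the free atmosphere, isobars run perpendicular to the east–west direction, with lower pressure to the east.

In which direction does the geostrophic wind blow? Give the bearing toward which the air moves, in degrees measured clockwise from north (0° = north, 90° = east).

The pressure-gradient force points toward the east (bearing 090°).
Geostrophic balance: in the Northern Hemisphere the Coriolis force deflects motion to the right, so the geostrophic wind blows 90° to the right of the pressure-gradient force (low pressure on the left).
Rotating 090° by 90° clockwise gives 180° — the wind blows toward the south.

180°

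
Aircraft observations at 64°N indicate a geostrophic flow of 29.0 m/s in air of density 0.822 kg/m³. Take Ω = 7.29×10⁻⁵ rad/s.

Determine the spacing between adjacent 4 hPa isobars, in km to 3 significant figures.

128 km

Coriolis parameter at 64°N:
f = 2Ω sin φ = 2 × 7.29×10⁻⁵ × sin 64° = 1.31×10⁻⁴ s⁻¹
Geostrophic balance rearranged: |∂P/∂n| = f ρ V_g
|∂P/∂n| = 1.31×10⁻⁴ × 0.822 × 29.0 = 3.12×10⁻³ Pa/m
Isobar spacing: Δn = ΔP/|∂P/∂n| = 400 Pa / 3.12×10⁻³ Pa/m = 128048 m ≈ 128 km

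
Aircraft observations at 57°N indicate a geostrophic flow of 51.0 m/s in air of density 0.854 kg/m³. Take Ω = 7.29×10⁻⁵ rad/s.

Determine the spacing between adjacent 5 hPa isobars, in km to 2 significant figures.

Coriolis parameter at 57°N:
f = 2Ω sin φ = 2 × 7.29×10⁻⁵ × sin 57° = 1.22×10⁻⁴ s⁻¹
Geostrophic balance rearranged: |∂P/∂n| = f ρ V_g
|∂P/∂n| = 1.22×10⁻⁴ × 0.854 × 51.0 = 5.33×10⁻³ Pa/m
Isobar spacing: Δn = ΔP/|∂P/∂n| = 500 Pa / 5.33×10⁻³ Pa/m = 93884 m ≈ 94 km

94 km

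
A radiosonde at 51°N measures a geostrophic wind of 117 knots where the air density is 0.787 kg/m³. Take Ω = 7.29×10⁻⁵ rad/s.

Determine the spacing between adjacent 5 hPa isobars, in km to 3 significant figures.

93.2 km

Coriolis parameter at 51°N:
f = 2Ω sin φ = 2 × 7.29×10⁻⁵ × sin 51° = 1.13×10⁻⁴ s⁻¹
Wind speed in SI: 117 knots = 60.2 m/s
Geostrophic balance rearranged: |∂P/∂n| = f ρ V_g
|∂P/∂n| = 1.13×10⁻⁴ × 0.787 × 60.2 = 5.37×10⁻³ Pa/m
Isobar spacing: Δn = ΔP/|∂P/∂n| = 500 Pa / 5.37×10⁻³ Pa/m = 93156 m ≈ 93.2 km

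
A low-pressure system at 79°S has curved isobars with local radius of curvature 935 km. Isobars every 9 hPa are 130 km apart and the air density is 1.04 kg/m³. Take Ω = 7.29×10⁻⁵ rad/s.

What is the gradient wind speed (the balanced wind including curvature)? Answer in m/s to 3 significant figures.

Coriolis parameter at 79°S:
f = 2Ω sin φ = 2 × 7.29×10⁻⁵ × sin 79° = 1.43×10⁻⁴ s⁻¹
Pressure gradient: |∂P/∂n| = 900 Pa / 130000 m = 6.92×10⁻³ Pa/m
Geostrophic speed: V_g = |∂P/∂n|/(fρ) = 6.92×10⁻³/(1.43×10⁻⁴ × 1.04) = 46.5 m/s
Around a low, centrifugal force acts outward with Coriolis, so pressure-gradient force balances both:
(1/ρ)|∂P/∂n| = fV + V²/R  →  V² + fR·V − fR·V_g = 0
With fR = 1.43×10⁻⁴ × 935×10³ m = 134 m/s:
V = [−fR + √((fR)² + 4 fR V_g)]/2 = [−134 + √(134² + 4×134×46.5)]/2 = 36.5 m/s
Subgeostrophic (V < V_g = 46.5 m/s), as expected around a low.

36.5 m/s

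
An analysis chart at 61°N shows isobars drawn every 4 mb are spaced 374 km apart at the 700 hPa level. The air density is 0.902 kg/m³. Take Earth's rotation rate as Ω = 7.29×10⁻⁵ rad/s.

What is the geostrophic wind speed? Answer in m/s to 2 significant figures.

Coriolis parameter at 61°N:
f = 2Ω sin φ = 2 × 7.29×10⁻⁵ × sin 61° = 1.28×10⁻⁴ s⁻¹
Pressure gradient: |∂P/∂n| = 400 Pa / 374000 m = 1.07×10⁻³ Pa/m
Geostrophic balance (pressure-gradient force = Coriolis force):
V_g = (1/(fρ)) |∂P/∂n| = 1.07×10⁻³ / (1.28×10⁻⁴ × 0.902) = 9.30 m/s

9.3 m/s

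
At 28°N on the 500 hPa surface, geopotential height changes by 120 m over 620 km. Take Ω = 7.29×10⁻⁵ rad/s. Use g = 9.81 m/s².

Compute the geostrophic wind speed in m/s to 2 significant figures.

Coriolis parameter at 28°N:
f = 2Ω sin φ = 2 × 7.29×10⁻⁵ × sin 28° = 6.84×10⁻⁵ s⁻¹
Height gradient: |∂Z/∂n| = 120 m / 620000 m = 1.94×10⁻⁴
On a pressure surface, geostrophic balance gives V_g = (g/f)|∂Z/∂n|:
V_g = 9.81 × 1.94×10⁻⁴ / 6.84×10⁻⁵ = 27.7 m/s

28 m/s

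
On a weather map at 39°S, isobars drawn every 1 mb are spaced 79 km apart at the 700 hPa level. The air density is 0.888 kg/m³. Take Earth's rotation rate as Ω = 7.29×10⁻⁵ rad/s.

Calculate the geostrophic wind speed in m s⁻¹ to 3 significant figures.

Coriolis parameter at 39°S:
f = 2Ω sin φ = 2 × 7.29×10⁻⁵ × sin 39° = 9.18×10⁻⁵ s⁻¹
Pressure gradient: |∂P/∂n| = 100 Pa / 79000 m = 1.27×10⁻³ Pa/m
Geostrophic balance (pressure-gradient force = Coriolis force):
V_g = (1/(fρ)) |∂P/∂n| = 1.27×10⁻³ / (9.18×10⁻⁵ × 0.888) = 15.5 m/s

15.5 m s⁻¹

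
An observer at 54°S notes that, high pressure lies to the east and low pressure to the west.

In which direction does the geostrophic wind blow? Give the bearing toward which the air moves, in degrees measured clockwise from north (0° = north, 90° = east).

The pressure-gradient force points toward the west (bearing 270°).
Geostrophic balance: in the Southern Hemisphere the Coriolis force deflects motion to the left, so the geostrophic wind blows 90° to the left of the pressure-gradient force (low pressure on the right).
Rotating 270° by 90° counterclockwise gives 180° — the wind blows toward the south.

180°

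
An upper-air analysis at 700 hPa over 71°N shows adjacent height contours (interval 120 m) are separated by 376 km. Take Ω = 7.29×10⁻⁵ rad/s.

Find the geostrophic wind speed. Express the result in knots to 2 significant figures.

44 knots

Coriolis parameter at 71°N:
f = 2Ω sin φ = 2 × 7.29×10⁻⁵ × sin 71° = 1.38×10⁻⁴ s⁻¹
Height gradient: |∂Z/∂n| = 120 m / 376000 m = 3.19×10⁻⁴
On a pressure surface, geostrophic balance gives V_g = (g/f)|∂Z/∂n|:
V_g = 9.81 × 3.19×10⁻⁴ / 1.38×10⁻⁴ = 22.7 m/s
Converting: 22.7 m/s × 1.944 = 44 knots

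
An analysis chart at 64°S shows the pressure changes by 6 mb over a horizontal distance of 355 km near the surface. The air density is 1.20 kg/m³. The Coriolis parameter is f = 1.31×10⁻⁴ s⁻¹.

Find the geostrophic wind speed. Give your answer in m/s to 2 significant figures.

11 m/s

Pressure gradient: |∂P/∂n| = 600 Pa / 355000 m = 1.69×10⁻³ Pa/m
Geostrophic balance (pressure-gradient force = Coriolis force):
V_g = (1/(fρ)) |∂P/∂n| = 1.69×10⁻³ / (1.31×10⁻⁴ × 1.20) = 10.8 m/s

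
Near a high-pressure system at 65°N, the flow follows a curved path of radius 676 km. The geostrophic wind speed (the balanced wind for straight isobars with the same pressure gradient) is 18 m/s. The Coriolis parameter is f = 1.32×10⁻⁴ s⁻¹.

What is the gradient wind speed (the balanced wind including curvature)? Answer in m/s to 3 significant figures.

25.0 m/s

Around a high, pressure-gradient force acts outward with centrifugal, so Coriolis balances both:
fV = (1/ρ)|∂P/∂n| + V²/R  →  V² − fR·V + fR·V_g = 0
With fR = 1.32×10⁻⁴ × 676×10³ m = 89.2 m/s:
V = [fR − √((fR)² − 4 fR V_g)]/2 = [89.2 − √(89.2² − 4×89.2×18)]/2 = 25 m/s
Supergeostrophic (V > V_g = 18 m/s), as expected around a high.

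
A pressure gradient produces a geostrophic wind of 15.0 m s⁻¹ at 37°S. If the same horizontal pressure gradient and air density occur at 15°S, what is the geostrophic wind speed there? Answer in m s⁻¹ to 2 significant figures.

35 m s⁻¹

With the same pressure gradient and density, V_g ∝ 1/f ∝ 1/sin φ.
V₂ = V₁ · sin φ₁ / sin φ₂ = 15.0 × sin 37° / sin 15°
V₂ = 15.0 × 0.6018/0.2588 = 35 m s⁻¹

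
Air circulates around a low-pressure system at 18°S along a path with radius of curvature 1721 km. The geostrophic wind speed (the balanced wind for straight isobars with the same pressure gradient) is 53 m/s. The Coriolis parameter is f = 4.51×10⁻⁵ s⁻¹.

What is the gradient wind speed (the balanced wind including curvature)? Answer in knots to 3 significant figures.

Around a low, centrifugal force acts outward with Coriolis, so pressure-gradient force balances both:
(1/ρ)|∂P/∂n| = fV + V²/R  →  V² + fR·V − fR·V_g = 0
With fR = 4.51×10⁻⁵ × 1721×10³ m = 77.6 m/s:
V = [−fR + √((fR)² + 4 fR V_g)]/2 = [−77.6 + √(77.6² + 4×77.6×53)]/2 = 36.2 m/s
Subgeostrophic (V < V_g = 53 m/s), as expected around a low.
Converting: 36.2 m/s × 1.944 = 70.3 knots

70.3 knots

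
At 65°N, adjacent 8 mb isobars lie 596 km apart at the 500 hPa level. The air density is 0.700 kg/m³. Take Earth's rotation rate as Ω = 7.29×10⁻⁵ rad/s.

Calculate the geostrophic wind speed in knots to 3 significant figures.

Coriolis parameter at 65°N:
f = 2Ω sin φ = 2 × 7.29×10⁻⁵ × sin 65° = 1.32×10⁻⁴ s⁻¹
Pressure gradient: |∂P/∂n| = 800 Pa / 596000 m = 1.34×10⁻³ Pa/m
Geostrophic balance (pressure-gradient force = Coriolis force):
V_g = (1/(fρ)) |∂P/∂n| = 1.34×10⁻³ / (1.32×10⁻⁴ × 0.700) = 14.5 m/s
Converting: 14.5 m/s × 1.944 = 28.2 knots

28.2 knots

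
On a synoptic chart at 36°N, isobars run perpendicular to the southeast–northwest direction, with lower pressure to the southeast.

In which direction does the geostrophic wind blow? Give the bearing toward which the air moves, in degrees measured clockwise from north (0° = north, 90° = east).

The pressure-gradient force points toward the southeast (bearing 135°).
Geostrophic balance: in the Northern Hemisphere the Coriolis force deflects motion to the right, so the geostrophic wind blows 90° to the right of the pressure-gradient force (low pressure on the left).
Rotating 135° by 90° clockwise gives 225° — the wind blows toward the southwest.

225°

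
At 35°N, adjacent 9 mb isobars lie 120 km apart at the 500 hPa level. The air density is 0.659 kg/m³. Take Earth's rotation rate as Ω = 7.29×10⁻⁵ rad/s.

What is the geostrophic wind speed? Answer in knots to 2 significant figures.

Coriolis parameter at 35°N:
f = 2Ω sin φ = 2 × 7.29×10⁻⁵ × sin 35° = 8.36×10⁻⁵ s⁻¹
Pressure gradient: |∂P/∂n| = 900 Pa / 120000 m = 7.50×10⁻³ Pa/m
Geostrophic balance (pressure-gradient force = Coriolis force):
V_g = (1/(fρ)) |∂P/∂n| = 7.50×10⁻³ / (8.36×10⁻⁵ × 0.659) = 136 m/s
Converting: 136 m/s × 1.944 = 260 knots

260 knots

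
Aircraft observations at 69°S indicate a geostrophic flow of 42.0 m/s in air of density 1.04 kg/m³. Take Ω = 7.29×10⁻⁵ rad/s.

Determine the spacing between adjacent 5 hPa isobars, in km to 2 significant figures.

Coriolis parameter at 69°S:
f = 2Ω sin φ = 2 × 7.29×10⁻⁵ × sin 69° = 1.36×10⁻⁴ s⁻¹
Geostrophic balance rearranged: |∂P/∂n| = f ρ V_g
|∂P/∂n| = 1.36×10⁻⁴ × 1.04 × 42.0 = 5.95×10⁻³ Pa/m
Isobar spacing: Δn = ΔP/|∂P/∂n| = 500 Pa / 5.95×10⁻³ Pa/m = 84097 m ≈ 84 km

84 km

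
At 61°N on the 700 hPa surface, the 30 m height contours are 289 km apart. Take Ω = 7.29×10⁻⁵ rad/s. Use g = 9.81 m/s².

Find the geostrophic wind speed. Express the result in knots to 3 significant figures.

Coriolis parameter at 61°N:
f = 2Ω sin φ = 2 × 7.29×10⁻⁵ × sin 61° = 1.28×10⁻⁴ s⁻¹
Height gradient: |∂Z/∂n| = 30 m / 289000 m = 1.04×10⁻⁴
On a pressure surface, geostrophic balance gives V_g = (g/f)|∂Z/∂n|:
V_g = 9.81 × 1.04×10⁻⁴ / 1.28×10⁻⁴ = 7.99 m/s
Converting: 7.99 m/s × 1.944 = 15.5 knots

15.5 knots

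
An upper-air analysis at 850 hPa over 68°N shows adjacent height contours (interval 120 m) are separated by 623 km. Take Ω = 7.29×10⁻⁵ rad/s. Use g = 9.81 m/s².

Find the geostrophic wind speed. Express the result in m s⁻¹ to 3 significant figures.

Coriolis parameter at 68°N:
f = 2Ω sin φ = 2 × 7.29×10⁻⁵ × sin 68° = 1.35×10⁻⁴ s⁻¹
Height gradient: |∂Z/∂n| = 120 m / 623000 m = 1.93×10⁻⁴
On a pressure surface, geostrophic balance gives V_g = (g/f)|∂Z/∂n|:
V_g = 9.81 × 1.93×10⁻⁴ / 1.35×10⁻⁴ = 14.0 m/s

14.0 m s⁻¹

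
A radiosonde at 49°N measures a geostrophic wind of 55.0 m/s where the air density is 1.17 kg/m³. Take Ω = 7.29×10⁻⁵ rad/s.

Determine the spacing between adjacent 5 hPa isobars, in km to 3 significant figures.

70.6 km

Coriolis parameter at 49°N:
f = 2Ω sin φ = 2 × 7.29×10⁻⁵ × sin 49° = 1.10×10⁻⁴ s⁻¹
Geostrophic balance rearranged: |∂P/∂n| = f ρ V_g
|∂P/∂n| = 1.10×10⁻⁴ × 1.17 × 55.0 = 7.08×10⁻³ Pa/m
Isobar spacing: Δn = ΔP/|∂P/∂n| = 500 Pa / 7.08×10⁻³ Pa/m = 70613 m ≈ 70.6 km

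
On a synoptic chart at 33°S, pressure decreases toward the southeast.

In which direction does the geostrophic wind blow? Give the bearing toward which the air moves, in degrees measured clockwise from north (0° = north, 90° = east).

045°

The pressure-gradient force points toward the southeast (bearing 135°).
Geostrophic balance: in the Southern Hemisphere the Coriolis force deflects motion to the left, so the geostrophic wind blows 90° to the left of the pressure-gradient force (low pressure on the right).
Rotating 135° by 90° counterclockwise gives 045° — the wind blows toward the northeast.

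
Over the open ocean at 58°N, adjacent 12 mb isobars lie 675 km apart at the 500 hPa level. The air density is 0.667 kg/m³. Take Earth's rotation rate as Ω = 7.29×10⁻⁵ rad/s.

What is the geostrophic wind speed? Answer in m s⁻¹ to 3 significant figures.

21.6 m s⁻¹

Coriolis parameter at 58°N:
f = 2Ω sin φ = 2 × 7.29×10⁻⁵ × sin 58° = 1.24×10⁻⁴ s⁻¹
Pressure gradient: |∂P/∂n| = 1200 Pa / 675000 m = 1.78×10⁻³ Pa/m
Geostrophic balance (pressure-gradient force = Coriolis force):
V_g = (1/(fρ)) |∂P/∂n| = 1.78×10⁻³ / (1.24×10⁻⁴ × 0.667) = 21.6 m/s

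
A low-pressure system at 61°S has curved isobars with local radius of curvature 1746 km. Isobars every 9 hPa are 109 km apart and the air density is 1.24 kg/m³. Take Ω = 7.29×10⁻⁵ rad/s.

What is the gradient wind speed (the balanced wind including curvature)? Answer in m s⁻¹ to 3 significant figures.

Coriolis parameter at 61°S:
f = 2Ω sin φ = 2 × 7.29×10⁻⁵ × sin 61° = 1.28×10⁻⁴ s⁻¹
Pressure gradient: |∂P/∂n| = 900 Pa / 109000 m = 8.26×10⁻³ Pa/m
Geostrophic speed: V_g = |∂P/∂n|/(fρ) = 8.26×10⁻³/(1.28×10⁻⁴ × 1.24) = 52.2 m/s
Around a low, centrifugal force acts outward with Coriolis, so pressure-gradient force balances both:
(1/ρ)|∂P/∂n| = fV + V²/R  →  V² + fR·V − fR·V_g = 0
With fR = 1.28×10⁻⁴ × 1746×10³ m = 223 m/s:
V = [−fR + √((fR)² + 4 fR V_g)]/2 = [−223 + √(223² + 4×223×52.2)]/2 = 43.7 m/s
Subgeostrophic (V < V_g = 52.2 m/s), as expected around a low.

43.7 m s⁻¹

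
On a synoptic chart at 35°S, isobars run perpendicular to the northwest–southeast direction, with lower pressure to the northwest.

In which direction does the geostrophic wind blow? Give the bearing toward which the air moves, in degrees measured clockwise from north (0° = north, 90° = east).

225°

The pressure-gradient force points toward the northwest (bearing 315°).
Geostrophic balance: in the Southern Hemisphere the Coriolis force deflects motion to the left, so the geostrophic wind blows 90° to the left of the pressure-gradient force (low pressure on the right).
Rotating 315° by 90° counterclockwise gives 225° — the wind blows toward the southwest.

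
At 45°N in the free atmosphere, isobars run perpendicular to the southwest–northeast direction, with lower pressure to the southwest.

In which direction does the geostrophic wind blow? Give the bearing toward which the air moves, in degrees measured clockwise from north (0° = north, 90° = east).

The pressure-gradient force points toward the southwest (bearing 225°).
Geostrophic balance: in the Northern Hemisphere the Coriolis force deflects motion to the right, so the geostrophic wind blows 90° to the right of the pressure-gradient force (low pressure on the left).
Rotating 225° by 90° clockwise gives 315° — the wind blows toward the northwest.

315°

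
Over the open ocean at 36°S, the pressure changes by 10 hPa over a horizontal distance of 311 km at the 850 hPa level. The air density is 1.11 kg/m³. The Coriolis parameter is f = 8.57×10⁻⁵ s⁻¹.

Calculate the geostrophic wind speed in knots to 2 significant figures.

66 knots

Pressure gradient: |∂P/∂n| = 1000 Pa / 311000 m = 3.22×10⁻³ Pa/m
Geostrophic balance (pressure-gradient force = Coriolis force):
V_g = (1/(fρ)) |∂P/∂n| = 3.22×10⁻³ / (8.57×10⁻⁵ × 1.11) = 33.8 m/s
Converting: 33.8 m/s × 1.944 = 66 knots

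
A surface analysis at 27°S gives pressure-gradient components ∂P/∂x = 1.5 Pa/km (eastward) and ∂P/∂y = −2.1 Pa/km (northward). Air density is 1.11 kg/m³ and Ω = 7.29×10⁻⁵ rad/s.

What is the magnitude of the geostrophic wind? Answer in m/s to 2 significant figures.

35 m/s

Coriolis parameter at 27°S:
f = 2Ω sin φ = 2 × 7.29×10⁻⁵ × sin 27° = 6.62×10⁻⁵ s⁻¹
In the Southern Hemisphere f is negative: f = −6.62×10⁻⁵ s⁻¹.
Component geostrophic relations (x east, y north):
u_g = −(1/(fρ)) ∂P/∂y,  v_g = (1/(fρ)) ∂P/∂x
u_g = −(−2.1×10⁻³)/(−6.62×10⁻⁵ × 1.11) = −28.6 m/s;  v_g = (1.5×10⁻³)/(−6.62×10⁻⁵ × 1.11) = −20.4 m/s
|V_g| = √(u_g² + v_g²) = 35.1 m/s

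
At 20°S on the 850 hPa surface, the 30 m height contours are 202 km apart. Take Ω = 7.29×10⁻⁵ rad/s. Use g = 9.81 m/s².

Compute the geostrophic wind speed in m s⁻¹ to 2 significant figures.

29 m s⁻¹

Coriolis parameter at 20°S:
f = 2Ω sin φ = 2 × 7.29×10⁻⁵ × sin 20° = 4.99×10⁻⁵ s⁻¹
Height gradient: |∂Z/∂n| = 30 m / 202000 m = 1.49×10⁻⁴
On a pressure surface, geostrophic balance gives V_g = (g/f)|∂Z/∂n|:
V_g = 9.81 × 1.49×10⁻⁴ / 4.99×10⁻⁵ = 29.2 m/s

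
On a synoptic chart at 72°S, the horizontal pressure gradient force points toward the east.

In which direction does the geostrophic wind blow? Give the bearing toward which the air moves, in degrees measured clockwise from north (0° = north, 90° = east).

The pressure-gradient force points toward the east (bearing 090°).
Geostrophic balance: in the Southern Hemisphere the Coriolis force deflects motion to the left, so the geostrophic wind blows 90° to the left of the pressure-gradient force (low pressure on the right).
Rotating 090° by 90° counterclockwise gives 000° — the wind blows toward the north.

000°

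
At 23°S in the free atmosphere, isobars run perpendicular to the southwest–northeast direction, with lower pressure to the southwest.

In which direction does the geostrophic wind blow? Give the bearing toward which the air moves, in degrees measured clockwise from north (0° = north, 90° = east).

The pressure-gradient force points toward the southwest (bearing 225°).
Geostrophic balance: in the Southern Hemisphere the Coriolis force deflects motion to the left, so the geostrophic wind blows 90° to the left of the pressure-gradient force (low pressure on the right).
Rotating 225° by 90° counterclockwise gives 135° — the wind blows toward the southeast.

135°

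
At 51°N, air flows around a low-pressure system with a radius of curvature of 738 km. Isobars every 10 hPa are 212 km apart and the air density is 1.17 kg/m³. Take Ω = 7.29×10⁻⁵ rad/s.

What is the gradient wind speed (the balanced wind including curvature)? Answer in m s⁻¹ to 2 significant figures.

27 m s⁻¹

Coriolis parameter at 51°N:
f = 2Ω sin φ = 2 × 7.29×10⁻⁵ × sin 51° = 1.13×10⁻⁴ s⁻¹
Pressure gradient: |∂P/∂n| = 1000 Pa / 212000 m = 4.72×10⁻³ Pa/m
Geostrophic speed: V_g = |∂P/∂n|/(fρ) = 4.72×10⁻³/(1.13×10⁻⁴ × 1.17) = 35.6 m/s
Around a low, centrifugal force acts outward with Coriolis, so pressure-gradient force balances both:
(1/ρ)|∂P/∂n| = fV + V²/R  →  V² + fR·V − fR·V_g = 0
With fR = 1.13×10⁻⁴ × 738×10³ m = 83.6 m/s:
V = [−fR + √((fR)² + 4 fR V_g)]/2 = [−83.6 + √(83.6² + 4×83.6×35.6)]/2 = 26.9 m/s
Subgeostrophic (V < V_g = 35.6 m/s), as expected around a low.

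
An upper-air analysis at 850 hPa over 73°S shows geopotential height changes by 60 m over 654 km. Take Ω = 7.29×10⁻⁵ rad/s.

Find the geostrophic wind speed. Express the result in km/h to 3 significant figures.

23.2 km/h

Coriolis parameter at 73°S:
f = 2Ω sin φ = 2 × 7.29×10⁻⁵ × sin 73° = 1.39×10⁻⁴ s⁻¹
Height gradient: |∂Z/∂n| = 60 m / 654000 m = 9.17×10⁻⁵
On a pressure surface, geostrophic balance gives V_g = (g/f)|∂Z/∂n|:
V_g = 9.81 × 9.17×10⁻⁵ / 1.39×10⁻⁴ = 6.45 m/s
Converting: 6.45 m/s × 3.6 = 23.2 km/h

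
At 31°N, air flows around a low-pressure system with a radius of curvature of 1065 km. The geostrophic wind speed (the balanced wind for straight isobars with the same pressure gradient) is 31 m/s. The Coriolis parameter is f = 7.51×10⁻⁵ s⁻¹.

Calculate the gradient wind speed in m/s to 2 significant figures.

Around a low, centrifugal force acts outward with Coriolis, so pressure-gradient force balances both:
(1/ρ)|∂P/∂n| = fV + V²/R  →  V² + fR·V − fR·V_g = 0
With fR = 7.51×10⁻⁵ × 1065×10³ m = 80.0 m/s:
V = [−fR + √((fR)² + 4 fR V_g)]/2 = [−80.0 + √(80.0² + 4×80.0×31)]/2 = 23.9 m/s
Subgeostrophic (V < V_g = 31 m/s), as expected around a low.

24 m/s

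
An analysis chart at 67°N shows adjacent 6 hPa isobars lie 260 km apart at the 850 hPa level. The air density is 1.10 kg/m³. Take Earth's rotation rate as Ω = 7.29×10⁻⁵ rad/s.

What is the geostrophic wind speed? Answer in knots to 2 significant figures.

Coriolis parameter at 67°N:
f = 2Ω sin φ = 2 × 7.29×10⁻⁵ × sin 67° = 1.34×10⁻⁴ s⁻¹
Pressure gradient: |∂P/∂n| = 600 Pa / 260000 m = 2.31×10⁻³ Pa/m
Geostrophic balance (pressure-gradient force = Coriolis force):
V_g = (1/(fρ)) |∂P/∂n| = 2.31×10⁻³ / (1.34×10⁻⁴ × 1.10) = 15.6 m/s
Converting: 15.6 m/s × 1.944 = 30 knots

30 knots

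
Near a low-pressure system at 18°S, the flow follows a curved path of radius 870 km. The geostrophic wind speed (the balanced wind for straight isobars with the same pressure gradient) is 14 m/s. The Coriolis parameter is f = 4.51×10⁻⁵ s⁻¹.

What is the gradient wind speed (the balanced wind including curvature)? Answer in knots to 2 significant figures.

21 knots

Around a low, centrifugal force acts outward with Coriolis, so pressure-gradient force balances both:
(1/ρ)|∂P/∂n| = fV + V²/R  →  V² + fR·V − fR·V_g = 0
With fR = 4.51×10⁻⁵ × 870×10³ m = 39.2 m/s:
V = [−fR + √((fR)² + 4 fR V_g)]/2 = [−39.2 + √(39.2² + 4×39.2×14)]/2 = 10.9 m/s
Subgeostrophic (V < V_g = 14 m/s), as expected around a low.
Converting: 10.9 m/s × 1.944 = 21 knots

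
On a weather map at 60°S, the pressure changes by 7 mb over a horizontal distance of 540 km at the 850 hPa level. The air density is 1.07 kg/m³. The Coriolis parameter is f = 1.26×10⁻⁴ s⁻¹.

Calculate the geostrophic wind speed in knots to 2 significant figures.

Pressure gradient: |∂P/∂n| = 700 Pa / 540000 m = 1.30×10⁻³ Pa/m
Geostrophic balance (pressure-gradient force = Coriolis force):
V_g = (1/(fρ)) |∂P/∂n| = 1.30×10⁻³ / (1.26×10⁻⁴ × 1.07) = 9.62 m/s
Converting: 9.62 m/s × 1.944 = 19 knots

19 knots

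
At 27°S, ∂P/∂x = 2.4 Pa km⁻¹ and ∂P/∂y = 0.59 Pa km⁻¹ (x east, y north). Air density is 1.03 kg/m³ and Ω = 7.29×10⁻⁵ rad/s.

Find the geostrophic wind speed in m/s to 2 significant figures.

Coriolis parameter at 27°S:
f = 2Ω sin φ = 2 × 7.29×10⁻⁵ × sin 27° = 6.62×10⁻⁵ s⁻¹
In the Southern Hemisphere f is negative: f = −6.62×10⁻⁵ s⁻¹.
Component geostrophic relations (x east, y north):
u_g = −(1/(fρ)) ∂P/∂y,  v_g = (1/(fρ)) ∂P/∂x
u_g = −(0.59×10⁻³)/(−6.62×10⁻⁵ × 1.03) = 8.65 m/s;  v_g = (2.4×10⁻³)/(−6.62×10⁻⁵ × 1.03) = −35.2 m/s
|V_g| = √(u_g² + v_g²) = 36.3 m/s

36 m/s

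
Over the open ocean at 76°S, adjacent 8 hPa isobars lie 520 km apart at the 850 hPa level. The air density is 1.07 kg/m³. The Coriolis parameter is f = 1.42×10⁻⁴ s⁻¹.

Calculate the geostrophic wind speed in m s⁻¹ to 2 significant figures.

Pressure gradient: |∂P/∂n| = 800 Pa / 520000 m = 1.54×10⁻³ Pa/m
Geostrophic balance (pressure-gradient force = Coriolis force):
V_g = (1/(fρ)) |∂P/∂n| = 1.54×10⁻³ / (1.42×10⁻⁴ × 1.07) = 10.1 m/s

10 m s⁻¹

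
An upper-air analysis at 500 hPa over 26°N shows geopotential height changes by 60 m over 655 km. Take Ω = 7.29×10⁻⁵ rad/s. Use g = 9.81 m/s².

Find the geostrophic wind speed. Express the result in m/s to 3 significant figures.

Coriolis parameter at 26°N:
f = 2Ω sin φ = 2 × 7.29×10⁻⁵ × sin 26° = 6.39×10⁻⁵ s⁻¹
Height gradient: |∂Z/∂n| = 60 m / 655000 m = 9.16×10⁻⁵
On a pressure surface, geostrophic balance gives V_g = (g/f)|∂Z/∂n|:
V_g = 9.81 × 9.16×10⁻⁵ / 6.39×10⁻⁵ = 14.1 m/s

14.1 m/s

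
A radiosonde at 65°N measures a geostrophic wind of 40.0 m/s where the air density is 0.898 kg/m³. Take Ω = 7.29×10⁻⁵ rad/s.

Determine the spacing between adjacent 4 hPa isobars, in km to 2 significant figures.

Coriolis parameter at 65°N:
f = 2Ω sin φ = 2 × 7.29×10⁻⁵ × sin 65° = 1.32×10⁻⁴ s⁻¹
Geostrophic balance rearranged: |∂P/∂n| = f ρ V_g
|∂P/∂n| = 1.32×10⁻⁴ × 0.898 × 40.0 = 4.75×10⁻³ Pa/m
Isobar spacing: Δn = ΔP/|∂P/∂n| = 400 Pa / 4.75×10⁻³ Pa/m = 84273 m ≈ 84 km

84 km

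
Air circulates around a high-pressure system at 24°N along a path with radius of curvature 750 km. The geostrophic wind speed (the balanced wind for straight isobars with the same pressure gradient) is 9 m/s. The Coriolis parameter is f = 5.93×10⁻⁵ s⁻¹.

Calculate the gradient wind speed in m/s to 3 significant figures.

Around a high, pressure-gradient force acts outward with centrifugal, so Coriolis balances both:
fV = (1/ρ)|∂P/∂n| + V²/R  →  V² − fR·V + fR·V_g = 0
With fR = 5.93×10⁻⁵ × 750×10³ m = 44.5 m/s:
V = [fR − √((fR)² − 4 fR V_g)]/2 = [44.5 − √(44.5² − 4×44.5×9)]/2 = 12.5 m/s
Supergeostrophic (V > V_g = 9 m/s), as expected around a high.

12.5 m/s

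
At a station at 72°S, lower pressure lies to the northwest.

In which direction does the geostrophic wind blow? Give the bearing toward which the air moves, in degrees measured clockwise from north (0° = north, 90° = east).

The pressure-gradient force points toward the northwest (bearing 315°).
Geostrophic balance: in the Southern Hemisphere the Coriolis force deflects motion to the left, so the geostrophic wind blows 90° to the left of the pressure-gradient force (low pressure on the right).
Rotating 315° by 90° counterclockwise gives 225° — the wind blows toward the southwest.

225°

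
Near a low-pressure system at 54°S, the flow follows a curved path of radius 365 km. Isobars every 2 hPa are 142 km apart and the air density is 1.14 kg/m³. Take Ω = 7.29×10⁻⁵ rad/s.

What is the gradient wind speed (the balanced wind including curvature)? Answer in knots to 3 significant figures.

16.9 knots

Coriolis parameter at 54°S:
f = 2Ω sin φ = 2 × 7.29×10⁻⁵ × sin 54° = 1.18×10⁻⁴ s⁻¹
Pressure gradient: |∂P/∂n| = 200 Pa / 142000 m = 1.41×10⁻³ Pa/m
Geostrophic speed: V_g = |∂P/∂n|/(fρ) = 1.41×10⁻³/(1.18×10⁻⁴ × 1.14) = 10.5 m/s
Around a low, centrifugal force acts outward with Coriolis, so pressure-gradient force balances both:
(1/ρ)|∂P/∂n| = fV + V²/R  →  V² + fR·V − fR·V_g = 0
With fR = 1.18×10⁻⁴ × 365×10³ m = 43.1 m/s:
V = [−fR + √((fR)² + 4 fR V_g)]/2 = [−43.1 + √(43.1² + 4×43.1×10.5)]/2 = 8.71 m/s
Subgeostrophic (V < V_g = 10.5 m/s), as expected around a low.
Converting: 8.71 m/s × 1.944 = 16.9 knots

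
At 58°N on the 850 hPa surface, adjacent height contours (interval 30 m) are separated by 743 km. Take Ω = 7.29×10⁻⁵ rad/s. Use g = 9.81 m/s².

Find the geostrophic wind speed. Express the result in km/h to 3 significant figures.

11.5 km/h

Coriolis parameter at 58°N:
f = 2Ω sin φ = 2 × 7.29×10⁻⁵ × sin 58° = 1.24×10⁻⁴ s⁻¹
Height gradient: |∂Z/∂n| = 30 m / 743000 m = 4.04×10⁻⁵
On a pressure surface, geostrophic balance gives V_g = (g/f)|∂Z/∂n|:
V_g = 9.81 × 4.04×10⁻⁵ / 1.24×10⁻⁴ = 3.20 m/s
Converting: 3.20 m/s × 3.6 = 11.5 km/h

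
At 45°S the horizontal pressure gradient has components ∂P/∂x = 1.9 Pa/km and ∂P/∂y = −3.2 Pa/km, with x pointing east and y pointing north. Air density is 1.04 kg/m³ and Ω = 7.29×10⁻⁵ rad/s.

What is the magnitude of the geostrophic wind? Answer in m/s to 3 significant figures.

Coriolis parameter at 45°S:
f = 2Ω sin φ = 2 × 7.29×10⁻⁵ × sin 45° = 1.03×10⁻⁴ s⁻¹
In the Southern Hemisphere f is negative: f = −1.03×10⁻⁴ s⁻¹.
Component geostrophic relations (x east, y north):
u_g = −(1/(fρ)) ∂P/∂y,  v_g = (1/(fρ)) ∂P/∂x
u_g = −(−3.2×10⁻³)/(−1.03×10⁻⁴ × 1.04) = −29.8 m/s;  v_g = (1.9×10⁻³)/(−1.03×10⁻⁴ × 1.04) = −17.7 m/s
|V_g| = √(u_g² + v_g²) = 34.7 m/s

34.7 m/s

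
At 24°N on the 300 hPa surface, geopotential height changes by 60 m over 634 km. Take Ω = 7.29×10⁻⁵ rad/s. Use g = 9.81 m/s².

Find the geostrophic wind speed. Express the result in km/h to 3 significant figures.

56.4 km/h

Coriolis parameter at 24°N:
f = 2Ω sin φ = 2 × 7.29×10⁻⁵ × sin 24° = 5.93×10⁻⁵ s⁻¹
Height gradient: |∂Z/∂n| = 60 m / 634000 m = 9.46×10⁻⁵
On a pressure surface, geostrophic balance gives V_g = (g/f)|∂Z/∂n|:
V_g = 9.81 × 9.46×10⁻⁵ / 5.93×10⁻⁵ = 15.7 m/s
Converting: 15.7 m/s × 3.6 = 56.4 km/h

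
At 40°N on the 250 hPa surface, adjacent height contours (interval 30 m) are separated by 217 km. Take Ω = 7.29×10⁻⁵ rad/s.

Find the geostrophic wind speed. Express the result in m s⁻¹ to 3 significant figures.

Coriolis parameter at 40°N:
f = 2Ω sin φ = 2 × 7.29×10⁻⁵ × sin 40° = 9.37×10⁻⁵ s⁻¹
Height gradient: |∂Z/∂n| = 30 m / 217000 m = 1.38×10⁻⁴
On a pressure surface, geostrophic balance gives V_g = (g/f)|∂Z/∂n|:
V_g = 9.81 × 1.38×10⁻⁴ / 9.37×10⁻⁵ = 14.5 m/s

14.5 m s⁻¹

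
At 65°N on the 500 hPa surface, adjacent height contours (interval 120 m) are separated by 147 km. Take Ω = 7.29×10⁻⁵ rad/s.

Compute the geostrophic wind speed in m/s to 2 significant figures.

61 m/s

Coriolis parameter at 65°N:
f = 2Ω sin φ = 2 × 7.29×10⁻⁵ × sin 65° = 1.32×10⁻⁴ s⁻¹
Height gradient: |∂Z/∂n| = 120 m / 147000 m = 8.16×10⁻⁴
On a pressure surface, geostrophic balance gives V_g = (g/f)|∂Z/∂n|:
V_g = 9.81 × 8.16×10⁻⁴ / 1.32×10⁻⁴ = 60.6 m/s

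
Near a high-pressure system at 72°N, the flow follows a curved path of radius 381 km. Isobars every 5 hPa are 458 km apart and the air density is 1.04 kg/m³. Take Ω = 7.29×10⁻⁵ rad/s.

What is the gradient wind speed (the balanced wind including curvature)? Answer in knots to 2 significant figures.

Coriolis parameter at 72°N:
f = 2Ω sin φ = 2 × 7.29×10⁻⁵ × sin 72° = 1.39×10⁻⁴ s⁻¹
Pressure gradient: |∂P/∂n| = 500 Pa / 458000 m = 1.09×10⁻³ Pa/m
Geostrophic speed: V_g = |∂P/∂n|/(fρ) = 1.09×10⁻³/(1.39×10⁻⁴ × 1.04) = 7.57 m/s
Around a high, pressure-gradient force acts outward with centrifugal, so Coriolis balances both:
fV = (1/ρ)|∂P/∂n| + V²/R  →  V² − fR·V + fR·V_g = 0
With fR = 1.39×10⁻⁴ × 381×10³ m = 52.8 m/s:
V = [fR − √((fR)² − 4 fR V_g)]/2 = [52.8 − √(52.8² − 4×52.8×7.57)]/2 = 9.16 m/s
Supergeostrophic (V > V_g = 7.57 m/s), as expected around a high.
Converting: 9.16 m/s × 1.944 = 18 knots

18 knots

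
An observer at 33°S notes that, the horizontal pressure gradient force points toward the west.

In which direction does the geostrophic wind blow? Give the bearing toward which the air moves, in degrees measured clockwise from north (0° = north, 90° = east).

180°

The pressure-gradient force points toward the west (bearing 270°).
Geostrophic balance: in the Southern Hemisphere the Coriolis force deflects motion to the left, so the geostrophic wind blows 90° to the left of the pressure-gradient force (low pressure on the right).
Rotating 270° by 90° counterclockwise gives 180° — the wind blows toward the south.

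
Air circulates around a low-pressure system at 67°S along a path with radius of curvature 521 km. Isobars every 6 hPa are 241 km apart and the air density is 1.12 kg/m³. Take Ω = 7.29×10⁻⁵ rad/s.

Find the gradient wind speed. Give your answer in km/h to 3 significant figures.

49.8 km/h

Coriolis parameter at 67°S:
f = 2Ω sin φ = 2 × 7.29×10⁻⁵ × sin 67° = 1.34×10⁻⁴ s⁻¹
Pressure gradient: |∂P/∂n| = 600 Pa / 241000 m = 2.49×10⁻³ Pa/m
Geostrophic speed: V_g = |∂P/∂n|/(fρ) = 2.49×10⁻³/(1.34×10⁻⁴ × 1.12) = 16.6 m/s
Around a low, centrifugal force acts outward with Coriolis, so pressure-gradient force balances both:
(1/ρ)|∂P/∂n| = fV + V²/R  →  V² + fR·V − fR·V_g = 0
With fR = 1.34×10⁻⁴ × 521×10³ m = 69.9 m/s:
V = [−fR + √((fR)² + 4 fR V_g)]/2 = [−69.9 + √(69.9² + 4×69.9×16.6)]/2 = 13.8 m/s
Subgeostrophic (V < V_g = 16.6 m/s), as expected around a low.
Converting: 13.8 m/s × 3.6 = 49.8 km/h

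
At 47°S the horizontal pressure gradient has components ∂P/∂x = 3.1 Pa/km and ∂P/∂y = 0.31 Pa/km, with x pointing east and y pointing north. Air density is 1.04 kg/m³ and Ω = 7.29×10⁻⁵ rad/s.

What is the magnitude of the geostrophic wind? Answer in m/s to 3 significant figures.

Coriolis parameter at 47°S:
f = 2Ω sin φ = 2 × 7.29×10⁻⁵ × sin 47° = 1.07×10⁻⁴ s⁻¹
In the Southern Hemisphere f is negative: f = −1.07×10⁻⁴ s⁻¹.
Component geostrophic relations (x east, y north):
u_g = −(1/(fρ)) ∂P/∂y,  v_g = (1/(fρ)) ∂P/∂x
u_g = −(0.31×10⁻³)/(−1.07×10⁻⁴ × 1.04) = 2.80 m/s;  v_g = (3.1×10⁻³)/(−1.07×10⁻⁴ × 1.04) = −28.0 m/s
|V_g| = √(u_g² + v_g²) = 28.1 m/s

28.1 m/s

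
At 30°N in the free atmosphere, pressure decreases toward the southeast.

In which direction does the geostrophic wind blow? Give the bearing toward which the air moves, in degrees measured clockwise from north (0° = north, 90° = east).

The pressure-gradient force points toward the southeast (bearing 135°).
Geostrophic balance: in the Northern Hemisphere the Coriolis force deflects motion to the right, so the geostrophic wind blows 90° to the right of the pressure-gradient force (low pressure on the left).
Rotating 135° by 90° clockwise gives 225° — the wind blows toward the southwest.

225°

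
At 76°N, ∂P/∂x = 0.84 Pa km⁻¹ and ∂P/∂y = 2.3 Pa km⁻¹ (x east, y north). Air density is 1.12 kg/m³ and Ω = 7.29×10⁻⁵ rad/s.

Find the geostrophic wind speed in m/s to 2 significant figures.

15 m/s

Coriolis parameter at 76°N:
f = 2Ω sin φ = 2 × 7.29×10⁻⁵ × sin 76° = 1.41×10⁻⁴ s⁻¹
Component geostrophic relations (x east, y north):
u_g = −(1/(fρ)) ∂P/∂y,  v_g = (1/(fρ)) ∂P/∂x
u_g = −(2.3×10⁻³)/(1.41×10⁻⁴ × 1.12) = −14.5 m/s;  v_g = (0.84×10⁻³)/(1.41×10⁻⁴ × 1.12) = 5.30 m/s
|V_g| = √(u_g² + v_g²) = 15.5 m/s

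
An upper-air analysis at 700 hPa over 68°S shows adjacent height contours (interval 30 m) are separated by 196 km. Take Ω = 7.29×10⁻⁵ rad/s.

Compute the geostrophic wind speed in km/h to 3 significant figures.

Coriolis parameter at 68°S:
f = 2Ω sin φ = 2 × 7.29×10⁻⁵ × sin 68° = 1.35×10⁻⁴ s⁻¹
Height gradient: |∂Z/∂n| = 30 m / 196000 m = 1.53×10⁻⁴
On a pressure surface, geostrophic balance gives V_g = (g/f)|∂Z/∂n|:
V_g = 9.81 × 1.53×10⁻⁴ / 1.35×10⁻⁴ = 11.1 m/s
Converting: 11.1 m/s × 3.6 = 40.0 km/h

40.0 km/h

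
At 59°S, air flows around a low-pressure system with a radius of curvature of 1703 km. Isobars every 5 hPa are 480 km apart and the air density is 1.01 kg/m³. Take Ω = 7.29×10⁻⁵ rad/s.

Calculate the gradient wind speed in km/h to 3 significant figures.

Coriolis parameter at 59°S:
f = 2Ω sin φ = 2 × 7.29×10⁻⁵ × sin 59° = 1.25×10⁻⁴ s⁻¹
Pressure gradient: |∂P/∂n| = 500 Pa / 480000 m = 1.04×10⁻³ Pa/m
Geostrophic speed: V_g = |∂P/∂n|/(fρ) = 1.04×10⁻³/(1.25×10⁻⁴ × 1.01) = 8.25 m/s
Around a low, centrifugal force acts outward with Coriolis, so pressure-gradient force balances both:
(1/ρ)|∂P/∂n| = fV + V²/R  →  V² + fR·V − fR·V_g = 0
With fR = 1.25×10⁻⁴ × 1703×10³ m = 213 m/s:
V = [−fR + √((fR)² + 4 fR V_g)]/2 = [−213 + √(213² + 4×213×8.25)]/2 = 7.96 m/s
Subgeostrophic (V < V_g = 8.25 m/s), as expected around a low.
Converting: 7.96 m/s × 3.6 = 28.6 km/h

28.6 km/h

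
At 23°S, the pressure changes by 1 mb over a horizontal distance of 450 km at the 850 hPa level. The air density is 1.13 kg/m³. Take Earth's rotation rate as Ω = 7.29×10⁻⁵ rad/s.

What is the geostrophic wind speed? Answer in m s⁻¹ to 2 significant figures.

Coriolis parameter at 23°S:
f = 2Ω sin φ = 2 × 7.29×10⁻⁵ × sin 23° = 5.70×10⁻⁵ s⁻¹
Pressure gradient: |∂P/∂n| = 100 Pa / 450000 m = 2.22×10⁻⁴ Pa/m
Geostrophic balance (pressure-gradient force = Coriolis force):
V_g = (1/(fρ)) |∂P/∂n| = 2.22×10⁻⁴ / (5.70×10⁻⁵ × 1.13) = 3.45 m/s

3.5 m s⁻¹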